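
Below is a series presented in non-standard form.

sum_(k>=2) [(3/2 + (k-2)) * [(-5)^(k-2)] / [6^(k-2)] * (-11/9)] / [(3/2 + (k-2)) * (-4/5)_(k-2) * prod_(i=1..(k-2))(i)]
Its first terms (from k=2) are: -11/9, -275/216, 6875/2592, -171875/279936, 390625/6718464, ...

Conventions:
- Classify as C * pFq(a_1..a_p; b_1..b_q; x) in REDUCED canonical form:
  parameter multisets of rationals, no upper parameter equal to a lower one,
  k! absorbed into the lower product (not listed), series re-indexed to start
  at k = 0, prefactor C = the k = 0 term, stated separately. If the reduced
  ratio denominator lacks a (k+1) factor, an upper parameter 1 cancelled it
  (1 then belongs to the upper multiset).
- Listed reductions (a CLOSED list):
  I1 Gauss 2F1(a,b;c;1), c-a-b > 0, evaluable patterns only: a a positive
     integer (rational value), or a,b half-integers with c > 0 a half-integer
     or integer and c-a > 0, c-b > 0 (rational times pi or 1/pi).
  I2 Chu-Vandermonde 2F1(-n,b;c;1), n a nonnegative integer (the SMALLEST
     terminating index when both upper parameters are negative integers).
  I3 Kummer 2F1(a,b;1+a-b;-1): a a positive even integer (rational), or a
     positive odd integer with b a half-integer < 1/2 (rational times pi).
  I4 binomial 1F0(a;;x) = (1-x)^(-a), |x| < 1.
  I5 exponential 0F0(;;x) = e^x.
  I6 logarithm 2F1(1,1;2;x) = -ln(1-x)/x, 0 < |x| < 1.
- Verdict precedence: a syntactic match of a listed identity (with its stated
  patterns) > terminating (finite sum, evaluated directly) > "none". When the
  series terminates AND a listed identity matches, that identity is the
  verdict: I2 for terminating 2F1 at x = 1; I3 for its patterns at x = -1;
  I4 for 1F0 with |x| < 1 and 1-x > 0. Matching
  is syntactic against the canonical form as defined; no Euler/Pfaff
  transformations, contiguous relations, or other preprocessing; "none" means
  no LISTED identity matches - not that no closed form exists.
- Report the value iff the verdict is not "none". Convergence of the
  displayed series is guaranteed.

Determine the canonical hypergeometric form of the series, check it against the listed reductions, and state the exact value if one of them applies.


At argument -5/6: a 0F1 with upper {-}, lower {-4/5}, scaled by C = -11/9. Verdict: none - at argument -5/6 the multisets {-} ; {-4/5} match no listed identity.

First insight: from the first term -11/9: the two geometric factors (prefactor -11/9) combine into one argument.
Ratio: r(k) = (-5/6) * 1 / [(k-4/5) (k+1)] ; factor over Q: parameters, x = (-5/6), and C = -11/9.


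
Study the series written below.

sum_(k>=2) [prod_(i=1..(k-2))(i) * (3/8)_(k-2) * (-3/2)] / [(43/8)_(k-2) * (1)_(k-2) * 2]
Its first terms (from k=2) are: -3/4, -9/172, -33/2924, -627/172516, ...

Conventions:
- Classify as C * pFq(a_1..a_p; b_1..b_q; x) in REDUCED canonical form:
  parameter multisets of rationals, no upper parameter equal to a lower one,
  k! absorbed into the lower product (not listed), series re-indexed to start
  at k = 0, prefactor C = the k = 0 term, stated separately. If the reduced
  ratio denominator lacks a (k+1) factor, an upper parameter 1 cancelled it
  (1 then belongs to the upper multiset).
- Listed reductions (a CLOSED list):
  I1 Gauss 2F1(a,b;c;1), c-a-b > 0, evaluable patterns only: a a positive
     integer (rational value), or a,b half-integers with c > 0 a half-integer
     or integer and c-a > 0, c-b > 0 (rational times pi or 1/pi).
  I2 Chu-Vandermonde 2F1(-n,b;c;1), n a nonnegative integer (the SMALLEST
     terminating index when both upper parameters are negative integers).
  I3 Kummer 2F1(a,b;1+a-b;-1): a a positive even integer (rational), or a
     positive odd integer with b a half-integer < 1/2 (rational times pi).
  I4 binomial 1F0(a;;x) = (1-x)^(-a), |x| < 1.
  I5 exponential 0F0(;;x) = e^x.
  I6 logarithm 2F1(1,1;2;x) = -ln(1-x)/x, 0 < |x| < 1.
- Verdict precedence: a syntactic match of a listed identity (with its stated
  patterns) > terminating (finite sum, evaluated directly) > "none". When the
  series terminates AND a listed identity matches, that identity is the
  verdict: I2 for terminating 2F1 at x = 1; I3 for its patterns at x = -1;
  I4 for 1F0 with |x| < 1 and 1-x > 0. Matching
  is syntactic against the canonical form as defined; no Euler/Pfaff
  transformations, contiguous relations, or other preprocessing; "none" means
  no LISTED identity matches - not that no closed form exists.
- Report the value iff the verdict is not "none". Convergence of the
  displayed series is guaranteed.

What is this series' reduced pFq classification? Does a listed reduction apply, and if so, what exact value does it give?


Canonical form: C = -3/4 times 2F1 with upper {3/8, 1}, lower {43/8}, x = 1. Verdict: Gauss's theorem (I1) matches (x = 1: the Gamma ratio telescopes since c-a-b = 4 > 0 and a = 1 in Z>0). Sum: -105/128.

First insight: t_0 being -3/4, the running product (prefactor -3/4) telescopes to a rising factorial.
Step ratio: r(k) = 1 * (k+3/8) (k+1) / [(k+43/8) (k+1)] - poly over poly, x = 1 from leading terms; C = -3/4 at k = 0.


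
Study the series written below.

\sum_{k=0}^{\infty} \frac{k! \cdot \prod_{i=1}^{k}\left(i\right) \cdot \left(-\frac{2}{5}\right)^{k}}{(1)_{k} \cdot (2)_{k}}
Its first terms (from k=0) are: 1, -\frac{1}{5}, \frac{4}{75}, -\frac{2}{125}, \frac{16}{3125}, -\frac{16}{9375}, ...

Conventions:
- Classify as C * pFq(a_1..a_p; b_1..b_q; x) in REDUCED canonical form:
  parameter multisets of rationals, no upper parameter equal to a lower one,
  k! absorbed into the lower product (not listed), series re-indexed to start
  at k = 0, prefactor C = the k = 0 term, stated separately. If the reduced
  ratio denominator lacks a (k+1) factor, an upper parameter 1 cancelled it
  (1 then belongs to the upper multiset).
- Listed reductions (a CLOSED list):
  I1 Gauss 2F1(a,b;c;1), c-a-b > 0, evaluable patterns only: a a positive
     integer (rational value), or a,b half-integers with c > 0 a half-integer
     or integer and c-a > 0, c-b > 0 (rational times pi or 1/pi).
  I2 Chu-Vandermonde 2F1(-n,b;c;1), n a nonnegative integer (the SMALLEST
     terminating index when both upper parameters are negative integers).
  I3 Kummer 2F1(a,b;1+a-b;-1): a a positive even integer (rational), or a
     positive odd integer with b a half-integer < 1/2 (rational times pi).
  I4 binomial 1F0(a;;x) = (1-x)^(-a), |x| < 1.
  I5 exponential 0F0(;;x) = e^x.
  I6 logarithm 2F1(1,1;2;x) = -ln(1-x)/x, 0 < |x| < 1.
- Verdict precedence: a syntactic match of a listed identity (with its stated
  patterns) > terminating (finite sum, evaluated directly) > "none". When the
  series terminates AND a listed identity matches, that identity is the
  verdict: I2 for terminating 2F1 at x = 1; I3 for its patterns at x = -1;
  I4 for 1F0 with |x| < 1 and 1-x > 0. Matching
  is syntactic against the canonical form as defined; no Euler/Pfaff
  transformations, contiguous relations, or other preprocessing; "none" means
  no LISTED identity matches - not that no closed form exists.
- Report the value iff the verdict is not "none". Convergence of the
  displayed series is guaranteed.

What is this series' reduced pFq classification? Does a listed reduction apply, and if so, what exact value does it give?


Canonical form: C = 1 times 2F1 with upper {1, 1}, lower {2}, x = -\frac{2}{5}. Verdict: the logarithmic series (I6) applies (the logarithm: parameters (1,1;2), x = -\frac{2}{5}). Exact value: \frac{5}{2} \cdot \ln\left(\frac{7}{5}\right).

First insight: t_0 being 1, the factorial ratio (C = 1) (k+a-1)!/(a-1)! is a rising factorial (a)_k.
Step ratio: r(k) = -\frac{2}{5} * (k+1) (k+1) / [(k+2) (k+1)] - poly over poly, x = -\frac{2}{5} from leading terms; C = 1 at k = 0.


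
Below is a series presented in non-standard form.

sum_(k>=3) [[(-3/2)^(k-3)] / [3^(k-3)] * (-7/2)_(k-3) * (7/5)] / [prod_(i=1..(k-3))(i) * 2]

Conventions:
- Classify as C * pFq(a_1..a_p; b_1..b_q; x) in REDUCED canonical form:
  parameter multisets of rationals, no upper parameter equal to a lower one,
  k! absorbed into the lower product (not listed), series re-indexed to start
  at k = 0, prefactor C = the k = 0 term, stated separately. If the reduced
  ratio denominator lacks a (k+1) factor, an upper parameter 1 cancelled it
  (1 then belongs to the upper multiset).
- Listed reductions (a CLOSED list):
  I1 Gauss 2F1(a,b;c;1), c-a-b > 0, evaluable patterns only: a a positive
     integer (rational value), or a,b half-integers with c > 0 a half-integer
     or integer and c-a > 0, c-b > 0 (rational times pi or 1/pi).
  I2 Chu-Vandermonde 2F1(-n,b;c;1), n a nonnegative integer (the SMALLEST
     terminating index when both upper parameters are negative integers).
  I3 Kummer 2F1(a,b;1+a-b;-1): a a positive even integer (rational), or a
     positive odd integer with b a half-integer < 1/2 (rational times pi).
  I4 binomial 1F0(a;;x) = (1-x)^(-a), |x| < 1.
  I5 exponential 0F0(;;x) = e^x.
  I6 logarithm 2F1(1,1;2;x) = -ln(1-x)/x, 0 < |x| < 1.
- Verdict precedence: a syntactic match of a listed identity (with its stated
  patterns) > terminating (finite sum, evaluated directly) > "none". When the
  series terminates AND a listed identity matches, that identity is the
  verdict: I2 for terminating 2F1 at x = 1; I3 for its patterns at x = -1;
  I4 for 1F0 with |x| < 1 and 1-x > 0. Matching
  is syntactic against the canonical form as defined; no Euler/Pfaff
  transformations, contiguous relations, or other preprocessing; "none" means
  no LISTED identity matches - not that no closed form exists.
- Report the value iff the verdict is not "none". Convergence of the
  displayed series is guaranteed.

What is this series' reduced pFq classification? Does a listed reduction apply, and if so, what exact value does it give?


At argument -1/2: a 1F0 with upper {-7/2}, lower {-}, scaled by C = 7/10. Verdict (x = -1/2): the binomial series (I4) applies (the 1F0 binomial series: exponent 7/2, x = -1/2). Exact value: (7/10) * (3/2)^(7/2).

The tell: with t_0 = 7/10, the product of the first k integers (prefactor 7/10) is k!.
Adjacent-term ratio: r(k) = (-1/2) * (k-7/2) / [(k+1)] ; factor over Q: parameters, x = (-1/2), and C = 7/10.


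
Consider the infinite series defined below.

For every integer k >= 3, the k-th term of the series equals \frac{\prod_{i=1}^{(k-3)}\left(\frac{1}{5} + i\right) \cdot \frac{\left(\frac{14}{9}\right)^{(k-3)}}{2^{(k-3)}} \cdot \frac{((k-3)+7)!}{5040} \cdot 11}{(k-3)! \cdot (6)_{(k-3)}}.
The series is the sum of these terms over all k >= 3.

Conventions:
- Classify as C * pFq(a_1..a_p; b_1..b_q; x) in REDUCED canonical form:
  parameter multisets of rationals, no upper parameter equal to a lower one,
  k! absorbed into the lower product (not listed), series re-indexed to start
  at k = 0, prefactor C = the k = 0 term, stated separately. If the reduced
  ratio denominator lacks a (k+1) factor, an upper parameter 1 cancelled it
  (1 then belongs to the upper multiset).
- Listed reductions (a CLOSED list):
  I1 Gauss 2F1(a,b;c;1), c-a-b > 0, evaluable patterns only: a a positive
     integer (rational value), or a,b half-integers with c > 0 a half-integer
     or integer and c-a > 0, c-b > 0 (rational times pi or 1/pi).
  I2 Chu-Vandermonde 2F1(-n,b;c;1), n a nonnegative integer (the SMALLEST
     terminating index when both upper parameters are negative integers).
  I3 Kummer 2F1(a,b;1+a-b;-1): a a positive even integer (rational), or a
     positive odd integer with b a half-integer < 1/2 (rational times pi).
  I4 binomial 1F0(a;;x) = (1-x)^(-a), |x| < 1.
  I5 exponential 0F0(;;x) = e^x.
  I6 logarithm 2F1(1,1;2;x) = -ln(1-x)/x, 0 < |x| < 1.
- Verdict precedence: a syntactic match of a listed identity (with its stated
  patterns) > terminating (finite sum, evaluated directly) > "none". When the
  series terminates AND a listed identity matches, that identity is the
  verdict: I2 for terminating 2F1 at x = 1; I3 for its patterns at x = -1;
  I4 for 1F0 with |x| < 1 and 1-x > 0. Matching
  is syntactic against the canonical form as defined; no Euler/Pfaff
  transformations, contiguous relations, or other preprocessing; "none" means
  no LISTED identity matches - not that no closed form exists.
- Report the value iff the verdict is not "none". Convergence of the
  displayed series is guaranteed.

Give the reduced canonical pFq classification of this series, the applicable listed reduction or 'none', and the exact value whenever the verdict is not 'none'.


Prefactor 11, argument \frac{7}{9}: 2F1 with upper {\frac{6}{5}, 8} over lower {6}. Verdict: none here - no I1-I6 shape fits x = \frac{7}{9} with lower {6}.

First insight: t_0 = 11 here, and the factorial ratio (prefactor 11) (k+a-1)!/(a-1)! is a rising factorial (a)_k.
Adjacent-term ratio: r(k) = \frac{7}{9} * (k+\frac{6}{5}) (k+8) / [(k+6) (k+1)] - rational in k. x = \frac{7}{9}; t_0 = 11; negate the roots.


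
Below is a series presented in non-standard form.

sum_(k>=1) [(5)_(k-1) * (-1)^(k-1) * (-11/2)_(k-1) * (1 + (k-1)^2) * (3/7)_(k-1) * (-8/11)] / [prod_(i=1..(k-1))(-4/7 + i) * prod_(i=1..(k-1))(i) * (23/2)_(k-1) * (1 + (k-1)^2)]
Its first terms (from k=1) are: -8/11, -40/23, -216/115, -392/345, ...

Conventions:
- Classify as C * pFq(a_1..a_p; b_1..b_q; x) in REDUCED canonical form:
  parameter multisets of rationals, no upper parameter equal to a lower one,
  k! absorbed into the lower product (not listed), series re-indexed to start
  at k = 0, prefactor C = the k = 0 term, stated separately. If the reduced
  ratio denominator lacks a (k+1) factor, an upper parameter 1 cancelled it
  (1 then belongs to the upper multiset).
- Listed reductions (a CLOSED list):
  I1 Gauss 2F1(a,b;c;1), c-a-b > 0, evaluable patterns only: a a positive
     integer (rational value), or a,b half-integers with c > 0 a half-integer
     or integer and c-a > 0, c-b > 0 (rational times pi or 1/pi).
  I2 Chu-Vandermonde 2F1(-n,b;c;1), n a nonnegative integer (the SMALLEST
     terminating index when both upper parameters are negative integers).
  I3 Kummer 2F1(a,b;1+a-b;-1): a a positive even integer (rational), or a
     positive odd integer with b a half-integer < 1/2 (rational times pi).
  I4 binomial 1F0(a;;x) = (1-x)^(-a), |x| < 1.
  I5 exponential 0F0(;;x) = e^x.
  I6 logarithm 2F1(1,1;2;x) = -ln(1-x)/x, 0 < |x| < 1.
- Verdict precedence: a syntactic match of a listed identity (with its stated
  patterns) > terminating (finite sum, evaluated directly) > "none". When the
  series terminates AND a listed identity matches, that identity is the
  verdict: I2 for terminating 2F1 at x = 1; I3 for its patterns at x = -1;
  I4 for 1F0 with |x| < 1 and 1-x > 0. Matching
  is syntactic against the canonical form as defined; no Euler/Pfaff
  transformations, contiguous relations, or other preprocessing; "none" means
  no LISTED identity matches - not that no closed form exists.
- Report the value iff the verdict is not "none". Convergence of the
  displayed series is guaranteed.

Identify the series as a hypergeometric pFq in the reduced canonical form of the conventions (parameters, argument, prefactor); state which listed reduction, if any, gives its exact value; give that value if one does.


This is -8/11 * 2F1(-11/2, 5; 23/2; -1) in reduced canonical form. Verdict: the Kummer evaluation I3 matches (x = -1; c = 23/2 equals 1+a-b for upper {-11/2, 5}: listed pattern). Its exact value is (-3968055/2097152) * pi.

Key step: t_0 = -8/11 here, and the parameter 3/7 appears in both the upper and lower lists and cancels (alongside the other common factor).
Step ratio: r(k) = (-1) * (k-11/2) (k+5) / [(k+23/2) (k+1)] - rational in k, leading ratio (-1); with t_0 = -8/11, classification follows.


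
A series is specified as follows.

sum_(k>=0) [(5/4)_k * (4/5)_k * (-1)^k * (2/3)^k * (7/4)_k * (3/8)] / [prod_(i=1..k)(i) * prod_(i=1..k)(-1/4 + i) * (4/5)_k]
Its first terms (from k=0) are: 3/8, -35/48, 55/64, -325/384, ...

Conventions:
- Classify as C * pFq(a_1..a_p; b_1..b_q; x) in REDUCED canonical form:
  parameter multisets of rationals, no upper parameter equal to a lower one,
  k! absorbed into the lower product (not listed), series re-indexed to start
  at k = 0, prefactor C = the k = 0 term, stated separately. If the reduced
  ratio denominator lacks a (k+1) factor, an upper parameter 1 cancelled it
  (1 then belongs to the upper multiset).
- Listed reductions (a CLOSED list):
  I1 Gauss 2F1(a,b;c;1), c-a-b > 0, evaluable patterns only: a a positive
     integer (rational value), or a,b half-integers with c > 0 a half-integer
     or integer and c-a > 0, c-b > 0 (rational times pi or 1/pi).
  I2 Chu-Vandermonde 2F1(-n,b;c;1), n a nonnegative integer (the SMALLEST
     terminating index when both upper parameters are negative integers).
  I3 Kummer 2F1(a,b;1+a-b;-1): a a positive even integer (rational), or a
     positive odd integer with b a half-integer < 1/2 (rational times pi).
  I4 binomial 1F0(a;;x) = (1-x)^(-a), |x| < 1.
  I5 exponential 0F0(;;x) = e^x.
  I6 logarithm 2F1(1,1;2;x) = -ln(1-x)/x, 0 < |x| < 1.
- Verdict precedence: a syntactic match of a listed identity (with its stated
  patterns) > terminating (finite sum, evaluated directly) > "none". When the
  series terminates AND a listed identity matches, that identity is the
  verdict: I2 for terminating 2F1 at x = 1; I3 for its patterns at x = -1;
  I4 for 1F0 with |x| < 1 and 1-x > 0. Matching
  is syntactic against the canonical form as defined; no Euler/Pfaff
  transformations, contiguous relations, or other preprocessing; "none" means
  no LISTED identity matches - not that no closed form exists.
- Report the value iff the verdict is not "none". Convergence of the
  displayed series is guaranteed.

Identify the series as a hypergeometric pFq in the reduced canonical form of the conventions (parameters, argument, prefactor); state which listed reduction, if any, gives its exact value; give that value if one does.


Reduced: x = -2/3, 2F1, upper = {5/4, 7/4}, lower = {3/4}, C = 3/8. Verdict: none - at argument -2/3 the multisets {5/4, 7/4} ; {3/4} match no listed identity.

The tell: with t_0 = 3/8, the lower running product (C = 3/8, x = -2/3) is a rising factorial.
Step ratio: r(k) = (-2/3) * (k+5/4) (k+7/4) / [(k+3/4) (k+1)] - rational in k, leading ratio (-2/3); with t_0 = 3/8, classification follows.


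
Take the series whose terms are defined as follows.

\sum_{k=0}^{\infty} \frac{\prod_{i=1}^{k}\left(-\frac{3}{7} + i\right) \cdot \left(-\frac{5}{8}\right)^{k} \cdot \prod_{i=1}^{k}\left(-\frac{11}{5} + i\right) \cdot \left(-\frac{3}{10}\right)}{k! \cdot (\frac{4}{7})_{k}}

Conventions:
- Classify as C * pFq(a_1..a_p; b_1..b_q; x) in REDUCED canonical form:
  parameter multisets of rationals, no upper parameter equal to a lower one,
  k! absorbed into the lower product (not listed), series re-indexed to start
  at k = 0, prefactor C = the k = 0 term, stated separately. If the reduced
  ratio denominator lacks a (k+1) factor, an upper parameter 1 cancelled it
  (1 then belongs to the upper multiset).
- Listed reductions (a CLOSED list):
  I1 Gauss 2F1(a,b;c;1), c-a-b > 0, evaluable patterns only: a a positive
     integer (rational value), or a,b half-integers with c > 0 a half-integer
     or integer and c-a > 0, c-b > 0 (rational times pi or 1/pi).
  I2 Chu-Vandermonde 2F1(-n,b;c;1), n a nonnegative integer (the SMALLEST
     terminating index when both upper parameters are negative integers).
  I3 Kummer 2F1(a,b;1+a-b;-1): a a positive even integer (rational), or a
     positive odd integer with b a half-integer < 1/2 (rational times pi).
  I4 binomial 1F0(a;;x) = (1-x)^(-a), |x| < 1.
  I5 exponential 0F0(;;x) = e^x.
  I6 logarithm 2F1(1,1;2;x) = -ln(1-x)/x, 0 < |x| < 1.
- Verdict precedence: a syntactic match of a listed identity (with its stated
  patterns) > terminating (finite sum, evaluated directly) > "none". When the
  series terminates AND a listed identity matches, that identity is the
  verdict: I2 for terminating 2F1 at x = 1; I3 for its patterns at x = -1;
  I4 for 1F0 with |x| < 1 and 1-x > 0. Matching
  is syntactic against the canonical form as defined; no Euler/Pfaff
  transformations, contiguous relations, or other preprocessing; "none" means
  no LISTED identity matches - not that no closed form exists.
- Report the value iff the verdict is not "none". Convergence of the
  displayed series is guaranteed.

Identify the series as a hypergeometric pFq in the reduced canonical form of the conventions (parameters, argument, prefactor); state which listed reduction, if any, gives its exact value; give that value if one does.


Structural cue: t_0 = -\frac{3}{10} here, and the running product (C = -3/10) telescopes to a rising factorial.
Consecutive-term ratio: r(k) = -\frac{5}{8} * (k-\frac{6}{5}) / [(k+1)] - rational in k, leading ratio -\frac{5}{8}; with t_0 = -\frac{3}{10}, classification follows.

x = -\frac{5}{8} here; the reduced form reads 1F0, upper {-\frac{6}{5}}, lower {-}, C = -\frac{3}{10}. Verdict: this is the binomial series (I4) (the 1F0 binomial series: exponent 6/5, x = -\frac{5}{8}). Sum: \left(-\frac{3}{10}\right) \cdot \left(\frac{13}{8}\right)^{\frac{6}{5}}.


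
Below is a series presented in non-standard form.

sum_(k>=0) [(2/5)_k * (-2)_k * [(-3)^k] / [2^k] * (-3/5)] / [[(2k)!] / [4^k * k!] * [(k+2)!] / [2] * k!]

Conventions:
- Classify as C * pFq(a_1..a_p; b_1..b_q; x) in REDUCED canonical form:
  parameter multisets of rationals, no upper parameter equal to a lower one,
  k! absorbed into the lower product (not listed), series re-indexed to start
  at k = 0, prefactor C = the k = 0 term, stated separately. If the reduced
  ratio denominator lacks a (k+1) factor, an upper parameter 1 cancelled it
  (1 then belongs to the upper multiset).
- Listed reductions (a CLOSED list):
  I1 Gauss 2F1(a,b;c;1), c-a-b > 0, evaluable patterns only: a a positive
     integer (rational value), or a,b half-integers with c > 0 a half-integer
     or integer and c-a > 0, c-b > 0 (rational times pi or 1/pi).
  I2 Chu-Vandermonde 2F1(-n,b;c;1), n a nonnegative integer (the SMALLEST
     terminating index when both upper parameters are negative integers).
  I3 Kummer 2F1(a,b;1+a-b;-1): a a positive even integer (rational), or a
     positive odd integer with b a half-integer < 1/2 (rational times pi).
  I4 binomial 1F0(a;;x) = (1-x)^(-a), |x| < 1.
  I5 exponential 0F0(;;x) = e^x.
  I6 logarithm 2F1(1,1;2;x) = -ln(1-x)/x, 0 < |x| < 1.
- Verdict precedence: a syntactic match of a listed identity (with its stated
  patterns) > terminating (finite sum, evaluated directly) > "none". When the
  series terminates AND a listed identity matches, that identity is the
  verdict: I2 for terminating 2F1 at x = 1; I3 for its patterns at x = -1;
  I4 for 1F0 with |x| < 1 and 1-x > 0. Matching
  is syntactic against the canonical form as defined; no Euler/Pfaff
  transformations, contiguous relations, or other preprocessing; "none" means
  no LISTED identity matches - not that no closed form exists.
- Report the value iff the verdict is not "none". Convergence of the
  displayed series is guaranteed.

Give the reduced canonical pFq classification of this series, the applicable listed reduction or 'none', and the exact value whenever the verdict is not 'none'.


Key step: x = (-3/2) and the two geometric factors (C = -3/5, x = -3/2) combine into one argument.
Step ratio: r(k) = (-3/2) * (k-2) (k+2/5) / [(k+1/2) (k+3) (k+1)] - poly over poly, x = (-3/2) from leading terms; C = -3/5 at k = 0.

Canonical form: C = -3/5 times 2F2 with upper {-2, 2/5}, lower {1/2, 3}, x = -3/2. Verdict: terminating. With -2 upstairs the series is a 3-term polynomial sum; evaluated term by term. Sum: -291/250.


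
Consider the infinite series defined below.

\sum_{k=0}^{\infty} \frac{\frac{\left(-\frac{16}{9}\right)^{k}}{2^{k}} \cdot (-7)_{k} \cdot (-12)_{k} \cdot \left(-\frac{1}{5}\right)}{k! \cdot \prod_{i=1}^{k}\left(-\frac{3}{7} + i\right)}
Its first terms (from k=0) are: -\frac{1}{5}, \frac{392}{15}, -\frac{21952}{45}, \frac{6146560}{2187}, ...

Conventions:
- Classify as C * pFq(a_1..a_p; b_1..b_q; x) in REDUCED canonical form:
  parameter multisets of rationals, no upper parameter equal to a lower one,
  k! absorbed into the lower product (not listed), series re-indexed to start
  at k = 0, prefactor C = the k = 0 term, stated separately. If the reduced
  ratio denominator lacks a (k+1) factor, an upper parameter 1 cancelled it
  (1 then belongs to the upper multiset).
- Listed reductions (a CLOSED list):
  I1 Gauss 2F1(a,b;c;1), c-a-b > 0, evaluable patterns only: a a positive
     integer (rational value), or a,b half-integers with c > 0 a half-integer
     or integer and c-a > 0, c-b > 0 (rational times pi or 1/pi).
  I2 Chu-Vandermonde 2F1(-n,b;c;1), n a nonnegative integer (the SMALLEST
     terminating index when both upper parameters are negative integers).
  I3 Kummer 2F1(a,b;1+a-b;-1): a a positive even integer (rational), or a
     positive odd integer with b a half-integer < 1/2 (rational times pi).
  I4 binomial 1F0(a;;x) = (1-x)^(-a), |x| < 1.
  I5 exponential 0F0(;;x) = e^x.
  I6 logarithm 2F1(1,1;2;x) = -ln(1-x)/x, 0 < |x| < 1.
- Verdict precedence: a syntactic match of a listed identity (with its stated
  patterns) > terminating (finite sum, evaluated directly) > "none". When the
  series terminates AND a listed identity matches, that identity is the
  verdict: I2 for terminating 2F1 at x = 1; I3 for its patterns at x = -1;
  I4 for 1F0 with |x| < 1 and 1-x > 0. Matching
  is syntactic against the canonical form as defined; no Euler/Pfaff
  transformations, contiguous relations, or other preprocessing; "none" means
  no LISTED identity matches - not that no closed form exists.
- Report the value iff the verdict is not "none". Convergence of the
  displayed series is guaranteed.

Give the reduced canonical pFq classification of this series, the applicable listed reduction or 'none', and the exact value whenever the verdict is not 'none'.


This is -\frac{1}{5} * 2F1(-12, -7; \frac{4}{7}; -\frac{8}{9}) in reduced canonical form. Verdict: terminating - the sum ends at index 7 because -7 is a negative integer; exact evaluation follows. Hence: -\frac{2321263045}{476702577}.

Structural cue: t_0 being -\frac{1}{5}, the two k-th powers (C = -1/5, x = -8/9) combine into one argument.
Term ratio: r(k) = -\frac{8}{9} * (k-12) (k-7) / [(k+\frac{4}{7}) (k+1)] - rational; roots negated = parameters, x = -\frac{8}{9}, C = -\frac{1}{5}.


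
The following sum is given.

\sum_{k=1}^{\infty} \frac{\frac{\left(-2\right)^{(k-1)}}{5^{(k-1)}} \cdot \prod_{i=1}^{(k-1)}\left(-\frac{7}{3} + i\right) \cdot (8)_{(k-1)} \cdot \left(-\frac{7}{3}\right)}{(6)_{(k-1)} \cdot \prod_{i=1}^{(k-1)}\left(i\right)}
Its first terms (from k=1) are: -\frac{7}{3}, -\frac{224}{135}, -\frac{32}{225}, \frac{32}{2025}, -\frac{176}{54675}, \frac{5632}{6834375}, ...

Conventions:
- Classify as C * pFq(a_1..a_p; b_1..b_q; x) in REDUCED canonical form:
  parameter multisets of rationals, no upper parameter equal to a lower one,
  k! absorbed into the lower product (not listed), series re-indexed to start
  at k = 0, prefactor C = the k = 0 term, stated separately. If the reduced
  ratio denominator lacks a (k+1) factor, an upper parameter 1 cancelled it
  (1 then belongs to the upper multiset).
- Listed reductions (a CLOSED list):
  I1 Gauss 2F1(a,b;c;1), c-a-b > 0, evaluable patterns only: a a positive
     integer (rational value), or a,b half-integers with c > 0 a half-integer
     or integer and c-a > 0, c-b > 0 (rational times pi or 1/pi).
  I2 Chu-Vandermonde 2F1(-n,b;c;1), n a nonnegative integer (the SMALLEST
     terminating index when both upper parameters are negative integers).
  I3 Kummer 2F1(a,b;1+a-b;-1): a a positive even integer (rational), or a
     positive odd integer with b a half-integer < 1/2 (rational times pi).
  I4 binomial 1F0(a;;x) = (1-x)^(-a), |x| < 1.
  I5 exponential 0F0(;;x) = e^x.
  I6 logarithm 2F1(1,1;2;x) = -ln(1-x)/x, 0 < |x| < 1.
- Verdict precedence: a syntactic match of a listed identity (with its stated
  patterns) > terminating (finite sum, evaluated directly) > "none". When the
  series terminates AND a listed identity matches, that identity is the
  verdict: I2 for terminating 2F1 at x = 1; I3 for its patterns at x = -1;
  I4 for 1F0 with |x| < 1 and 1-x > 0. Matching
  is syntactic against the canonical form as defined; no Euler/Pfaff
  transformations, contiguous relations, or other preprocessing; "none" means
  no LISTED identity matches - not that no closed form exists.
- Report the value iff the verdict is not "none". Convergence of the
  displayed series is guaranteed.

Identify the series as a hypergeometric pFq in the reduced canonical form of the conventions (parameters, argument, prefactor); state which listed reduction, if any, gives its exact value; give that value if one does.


With C = -\frac{7}{3}: the canonical form is 2F1(-\frac{4}{3}, 8; 6; -\frac{2}{5}). Verdict: none. Every listed pattern misses the 2F1 form at -\frac{2}{5}, upper {-\frac{4}{3}, 8}.

Structural cue: with t_0 = -\frac{7}{3}, the running product (prefactor -7/3) telescopes to a rising factorial.
Term ratio: r(k) = -\frac{2}{5} * (k-\frac{4}{3}) (k+8) / [(k+6) (k+1)] - rational in k, leading ratio -\frac{2}{5}; with t_0 = -\frac{7}{3}, classification follows.


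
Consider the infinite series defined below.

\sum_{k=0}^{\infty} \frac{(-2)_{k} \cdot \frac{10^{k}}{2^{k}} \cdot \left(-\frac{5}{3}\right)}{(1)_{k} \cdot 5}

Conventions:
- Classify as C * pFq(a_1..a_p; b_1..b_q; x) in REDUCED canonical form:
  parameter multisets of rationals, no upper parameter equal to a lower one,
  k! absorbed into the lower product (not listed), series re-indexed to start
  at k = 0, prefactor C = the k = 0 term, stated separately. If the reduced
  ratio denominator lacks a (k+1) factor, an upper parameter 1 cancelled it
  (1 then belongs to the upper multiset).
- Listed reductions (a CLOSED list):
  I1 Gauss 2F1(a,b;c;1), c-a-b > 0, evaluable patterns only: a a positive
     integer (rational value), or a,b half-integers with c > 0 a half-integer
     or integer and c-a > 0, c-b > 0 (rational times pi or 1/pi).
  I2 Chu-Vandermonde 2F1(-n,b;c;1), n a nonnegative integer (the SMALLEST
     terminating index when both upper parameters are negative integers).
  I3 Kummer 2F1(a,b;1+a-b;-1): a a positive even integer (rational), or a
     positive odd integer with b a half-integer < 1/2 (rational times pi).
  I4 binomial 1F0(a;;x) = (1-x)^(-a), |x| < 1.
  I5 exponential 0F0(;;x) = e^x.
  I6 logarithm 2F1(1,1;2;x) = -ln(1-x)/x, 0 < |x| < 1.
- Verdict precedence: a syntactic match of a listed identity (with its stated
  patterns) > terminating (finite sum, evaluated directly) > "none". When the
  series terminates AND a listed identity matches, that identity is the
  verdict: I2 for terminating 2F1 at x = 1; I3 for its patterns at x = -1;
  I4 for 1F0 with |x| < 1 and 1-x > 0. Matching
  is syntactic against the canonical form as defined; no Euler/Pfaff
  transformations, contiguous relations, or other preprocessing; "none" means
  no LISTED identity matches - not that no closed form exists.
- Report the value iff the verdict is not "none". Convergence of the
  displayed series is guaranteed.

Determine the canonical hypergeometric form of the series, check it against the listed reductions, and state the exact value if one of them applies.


Prefactor -\frac{1}{3}, argument 5: 1F0 with upper {-2} over lower {-}. Verdict: terminating - upper parameter -2 makes this a finite sum (last index 2), evaluated exactly. Value: -\frac{16}{3}.

Key observation: t_0 being -\frac{1}{3}, the constant factors (prefactor -1/3) combine into one prefactor.
Adjacent-term ratio: r(k) = 5 * (k-2) / [(k+1)] - rational in k. x = 5; t_0 = -\frac{1}{3}; negate the roots.


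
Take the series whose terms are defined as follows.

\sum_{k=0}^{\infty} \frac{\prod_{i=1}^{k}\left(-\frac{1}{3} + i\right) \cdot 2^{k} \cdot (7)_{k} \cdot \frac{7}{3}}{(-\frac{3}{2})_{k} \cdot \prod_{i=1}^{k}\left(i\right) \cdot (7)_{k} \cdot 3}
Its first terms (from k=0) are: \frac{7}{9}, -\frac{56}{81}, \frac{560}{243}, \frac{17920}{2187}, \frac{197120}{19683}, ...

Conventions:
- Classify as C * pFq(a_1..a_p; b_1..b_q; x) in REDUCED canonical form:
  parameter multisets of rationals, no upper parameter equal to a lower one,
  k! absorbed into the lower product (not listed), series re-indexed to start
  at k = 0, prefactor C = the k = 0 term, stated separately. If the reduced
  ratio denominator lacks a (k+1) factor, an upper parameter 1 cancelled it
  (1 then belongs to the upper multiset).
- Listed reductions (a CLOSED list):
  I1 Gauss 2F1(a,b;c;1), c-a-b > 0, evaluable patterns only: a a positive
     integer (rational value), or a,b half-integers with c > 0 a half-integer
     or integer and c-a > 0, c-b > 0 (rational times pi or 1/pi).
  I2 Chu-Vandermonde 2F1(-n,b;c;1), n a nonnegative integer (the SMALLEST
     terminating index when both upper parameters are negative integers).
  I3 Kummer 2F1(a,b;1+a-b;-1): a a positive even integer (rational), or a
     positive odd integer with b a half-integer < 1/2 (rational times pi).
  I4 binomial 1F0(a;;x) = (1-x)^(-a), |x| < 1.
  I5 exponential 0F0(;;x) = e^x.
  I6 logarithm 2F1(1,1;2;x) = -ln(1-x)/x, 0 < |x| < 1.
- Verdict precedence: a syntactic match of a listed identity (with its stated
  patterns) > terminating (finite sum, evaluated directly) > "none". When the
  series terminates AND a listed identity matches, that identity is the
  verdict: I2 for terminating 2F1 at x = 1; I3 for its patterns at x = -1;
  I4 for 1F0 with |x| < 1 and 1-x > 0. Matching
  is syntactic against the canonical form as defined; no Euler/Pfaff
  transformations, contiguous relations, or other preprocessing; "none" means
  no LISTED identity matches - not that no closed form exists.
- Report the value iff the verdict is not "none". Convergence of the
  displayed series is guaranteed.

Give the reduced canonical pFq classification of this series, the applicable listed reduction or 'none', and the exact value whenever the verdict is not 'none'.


At argument 2: a 1F1 with upper {\frac{2}{3}}, lower {-\frac{3}{2}}, scaled by C = \frac{7}{9}. Verdict: none - at argument 2 the multisets {\frac{2}{3}} ; {-\frac{3}{2}} match no listed identity.

Key observation: from the first term \frac{7}{9}: the parameter 7 appears in both the upper and lower lists and cancels.
Step ratio: r(k) = 2 * (k+\frac{2}{3}) / [(k-\frac{3}{2}) (k+1)] ; factor over Q: parameters, x = 2, and C = \frac{7}{9}.


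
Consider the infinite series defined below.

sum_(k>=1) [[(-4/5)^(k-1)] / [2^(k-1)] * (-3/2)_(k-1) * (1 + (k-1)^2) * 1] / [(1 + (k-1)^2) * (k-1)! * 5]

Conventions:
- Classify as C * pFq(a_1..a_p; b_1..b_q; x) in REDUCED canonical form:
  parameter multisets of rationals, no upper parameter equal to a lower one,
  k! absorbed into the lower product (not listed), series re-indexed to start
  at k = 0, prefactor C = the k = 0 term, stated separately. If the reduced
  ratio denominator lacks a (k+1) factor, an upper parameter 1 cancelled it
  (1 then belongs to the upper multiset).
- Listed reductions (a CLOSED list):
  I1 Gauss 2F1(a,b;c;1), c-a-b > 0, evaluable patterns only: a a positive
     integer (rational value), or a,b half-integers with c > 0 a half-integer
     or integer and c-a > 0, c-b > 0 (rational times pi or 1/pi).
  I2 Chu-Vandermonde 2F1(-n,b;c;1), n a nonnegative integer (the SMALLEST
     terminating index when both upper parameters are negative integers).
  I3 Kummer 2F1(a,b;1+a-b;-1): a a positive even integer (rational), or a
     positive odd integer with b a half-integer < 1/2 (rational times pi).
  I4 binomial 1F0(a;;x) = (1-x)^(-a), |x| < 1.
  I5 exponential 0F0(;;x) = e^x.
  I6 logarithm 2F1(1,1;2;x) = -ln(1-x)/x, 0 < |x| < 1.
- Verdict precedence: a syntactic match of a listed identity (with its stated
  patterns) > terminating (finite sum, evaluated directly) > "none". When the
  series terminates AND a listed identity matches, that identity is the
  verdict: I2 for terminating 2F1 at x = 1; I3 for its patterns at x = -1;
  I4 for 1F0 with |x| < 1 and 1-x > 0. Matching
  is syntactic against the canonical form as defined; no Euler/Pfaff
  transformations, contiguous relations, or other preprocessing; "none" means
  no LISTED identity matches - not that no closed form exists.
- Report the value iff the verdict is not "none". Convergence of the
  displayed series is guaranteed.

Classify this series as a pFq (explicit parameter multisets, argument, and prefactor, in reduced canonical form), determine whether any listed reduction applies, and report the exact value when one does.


Classification (C = 1/5): 1F0 with upper {-3/2}, lower {-}, argument x = -2/5. Verdict (x = -2/5): the binomial series (I4) applies (the 1F0 binomial series: exponent 3/2, x = -2/5). Exact value: (1/5) * (7/5)^(3/2).

Key observation: t_0 = 1/5 here, and the factor k^2 + 1 cancels (top and bottom), leaving C = 1/5, x = -2/5.
Consecutive-term ratio: r(k) = (-2/5) * (k-3/2) / [(k+1)] - rational in k, leading ratio (-2/5); with t_0 = 1/5, classification follows.


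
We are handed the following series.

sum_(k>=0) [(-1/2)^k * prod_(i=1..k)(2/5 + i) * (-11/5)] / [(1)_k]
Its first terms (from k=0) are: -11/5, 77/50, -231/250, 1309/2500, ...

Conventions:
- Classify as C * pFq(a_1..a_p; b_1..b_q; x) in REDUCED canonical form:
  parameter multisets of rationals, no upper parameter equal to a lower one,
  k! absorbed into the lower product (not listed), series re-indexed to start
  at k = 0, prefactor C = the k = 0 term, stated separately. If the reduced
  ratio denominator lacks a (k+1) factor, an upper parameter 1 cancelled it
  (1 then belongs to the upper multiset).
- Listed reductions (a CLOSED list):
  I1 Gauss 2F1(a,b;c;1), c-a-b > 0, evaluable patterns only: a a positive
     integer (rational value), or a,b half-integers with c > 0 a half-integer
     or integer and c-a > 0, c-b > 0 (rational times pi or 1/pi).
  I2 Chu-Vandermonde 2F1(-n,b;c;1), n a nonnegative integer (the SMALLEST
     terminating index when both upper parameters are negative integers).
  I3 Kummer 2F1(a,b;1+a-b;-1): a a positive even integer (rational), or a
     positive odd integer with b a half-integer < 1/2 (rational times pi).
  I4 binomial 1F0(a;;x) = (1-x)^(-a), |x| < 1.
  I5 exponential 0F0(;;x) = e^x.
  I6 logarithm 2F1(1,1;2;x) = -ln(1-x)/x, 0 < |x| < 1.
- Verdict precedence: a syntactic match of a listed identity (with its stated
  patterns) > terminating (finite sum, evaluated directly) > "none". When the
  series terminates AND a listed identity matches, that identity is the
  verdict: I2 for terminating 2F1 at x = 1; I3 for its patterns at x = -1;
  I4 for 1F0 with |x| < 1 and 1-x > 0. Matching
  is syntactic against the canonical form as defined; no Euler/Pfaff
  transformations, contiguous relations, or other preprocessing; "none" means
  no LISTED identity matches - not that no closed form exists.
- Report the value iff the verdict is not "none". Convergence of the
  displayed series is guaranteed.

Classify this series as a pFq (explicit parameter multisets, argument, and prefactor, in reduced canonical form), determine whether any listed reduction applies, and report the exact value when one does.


The series (x = -1/2) is 1F0: upper {7/5}, lower {-}, prefactor -11/5. Verdict: this is the I4 binomial reduction (the 1F0 binomial series: exponent -7/5, x = -1/2). Sum: (-11/5) * (3/2)^(-7/5).

Key step: x = (-1/2) and the running product (prefactor -11/5) telescopes to a rising factorial.
Consecutive-term ratio: r(k) = (-1/2) * (k+7/5) / [(k+1)] - rational in k, leading ratio (-1/2); with t_0 = -11/5, classification follows.


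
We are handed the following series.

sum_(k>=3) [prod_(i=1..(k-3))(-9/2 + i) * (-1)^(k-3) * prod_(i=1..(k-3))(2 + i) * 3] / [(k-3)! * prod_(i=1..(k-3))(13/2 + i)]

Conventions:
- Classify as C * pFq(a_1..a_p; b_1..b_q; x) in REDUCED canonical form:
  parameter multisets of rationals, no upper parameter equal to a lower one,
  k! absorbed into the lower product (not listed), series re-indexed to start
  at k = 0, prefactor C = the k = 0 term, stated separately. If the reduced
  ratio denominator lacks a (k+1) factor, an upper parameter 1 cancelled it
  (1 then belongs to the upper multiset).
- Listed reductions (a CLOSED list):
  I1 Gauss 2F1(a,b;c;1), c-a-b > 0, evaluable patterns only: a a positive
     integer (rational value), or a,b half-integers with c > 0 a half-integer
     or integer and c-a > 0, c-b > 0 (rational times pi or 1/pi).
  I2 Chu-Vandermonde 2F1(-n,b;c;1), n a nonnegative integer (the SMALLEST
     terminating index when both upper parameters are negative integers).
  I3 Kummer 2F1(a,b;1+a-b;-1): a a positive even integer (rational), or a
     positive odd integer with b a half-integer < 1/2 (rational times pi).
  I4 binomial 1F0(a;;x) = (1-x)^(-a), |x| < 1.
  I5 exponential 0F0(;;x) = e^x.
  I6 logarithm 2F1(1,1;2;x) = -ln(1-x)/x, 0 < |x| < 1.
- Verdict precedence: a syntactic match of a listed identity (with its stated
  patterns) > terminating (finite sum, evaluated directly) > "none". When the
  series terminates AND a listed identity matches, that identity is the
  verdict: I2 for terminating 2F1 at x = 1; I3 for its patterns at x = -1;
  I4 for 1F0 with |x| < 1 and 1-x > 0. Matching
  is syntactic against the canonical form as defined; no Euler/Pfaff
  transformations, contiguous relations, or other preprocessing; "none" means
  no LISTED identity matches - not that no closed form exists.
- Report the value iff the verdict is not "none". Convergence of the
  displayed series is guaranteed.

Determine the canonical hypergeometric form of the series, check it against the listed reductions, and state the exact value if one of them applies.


At argument -1: a 2F1 with upper {-7/2, 3}, lower {15/2}, scaled by C = 3. Verdict: the Kummer evaluation I3 fires (x = -1; c = 15/2 equals 1+a-b for upper {-7/2, 3}: listed pattern). Hence: (27027/8192) * pi.

Key step: t_0 being 3, the lower running product (prefactor 3) is a rising factorial.
Adjacent-term ratio: r(k) = (-1) * (k-7/2) (k+3) / [(k+15/2) (k+1)] - poly over poly, x = (-1) from leading terms; C = 3 at k = 0.
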